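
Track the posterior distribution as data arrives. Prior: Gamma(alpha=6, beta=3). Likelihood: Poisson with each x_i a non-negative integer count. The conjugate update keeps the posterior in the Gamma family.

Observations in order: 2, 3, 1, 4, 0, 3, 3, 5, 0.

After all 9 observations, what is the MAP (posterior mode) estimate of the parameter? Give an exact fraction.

obs 1: x=2 → posterior Gamma(8, 4)
obs 2: x=3 → posterior Gamma(11, 5)
obs 3: x=1 → posterior Gamma(12, 6)
obs 4: x=4 → posterior Gamma(16, 7)
obs 5: x=0 → posterior Gamma(16, 8)
obs 6: x=3 → posterior Gamma(19, 9)
obs 7: x=3 → posterior Gamma(22, 10)
obs 8: x=5 → posterior Gamma(27, 11)
obs 9: x=0 → posterior Gamma(27, 12)

13/6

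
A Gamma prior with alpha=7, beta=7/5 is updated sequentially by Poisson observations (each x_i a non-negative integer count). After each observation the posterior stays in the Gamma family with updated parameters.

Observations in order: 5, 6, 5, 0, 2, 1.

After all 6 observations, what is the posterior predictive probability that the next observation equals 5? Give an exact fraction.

69893404854466657188903437087728081751589353125/553651145109199014555524363052980957995792859136

obs 1: x=5 → posterior Gamma(12, 12/5)
obs 2: x=6 → posterior Gamma(18, 17/5)
obs 3: x=5 → posterior Gamma(23, 22/5)
obs 4: x=0 → posterior Gamma(23, 27/5)
obs 5: x=2 → posterior Gamma(25, 32/5)
obs 6: x=1 → posterior Gamma(26, 37/5)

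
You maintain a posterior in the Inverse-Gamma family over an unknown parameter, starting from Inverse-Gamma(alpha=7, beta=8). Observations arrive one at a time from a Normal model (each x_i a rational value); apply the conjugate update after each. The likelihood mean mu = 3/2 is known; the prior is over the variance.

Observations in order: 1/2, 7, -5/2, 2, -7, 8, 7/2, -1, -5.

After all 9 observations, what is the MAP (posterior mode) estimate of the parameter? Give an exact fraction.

461/50

obs 1: x=1/2 → posterior Inverse-Gamma(15/2, 17/2)
obs 2: x=7 → posterior Inverse-Gamma(8, 189/8)
obs 3: x=-5/2 → posterior Inverse-Gamma(17/2, 253/8)
obs 4: x=2 → posterior Inverse-Gamma(9, 127/4)
obs 5: x=-7 → posterior Inverse-Gamma(19/2, 543/8)
obs 6: x=8 → posterior Inverse-Gamma(10, 89)
obs 7: x=7/2 → posterior Inverse-Gamma(21/2, 91)
obs 8: x=-1 → posterior Inverse-Gamma(11, 753/8)
obs 9: x=-5 → posterior Inverse-Gamma(23/2, 461/4)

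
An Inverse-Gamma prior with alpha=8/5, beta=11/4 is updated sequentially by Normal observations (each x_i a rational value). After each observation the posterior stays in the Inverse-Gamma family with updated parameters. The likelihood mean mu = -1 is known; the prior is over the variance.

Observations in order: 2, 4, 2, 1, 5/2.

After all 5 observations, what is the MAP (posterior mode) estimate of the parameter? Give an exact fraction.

1295/204

obs 1: x=2 → posterior Inverse-Gamma(21/10, 29/4)
obs 2: x=4 → posterior Inverse-Gamma(13/5, 79/4)
obs 3: x=2 → posterior Inverse-Gamma(31/10, 97/4)
obs 4: x=1 → posterior Inverse-Gamma(18/5, 105/4)
obs 5: x=5/2 → posterior Inverse-Gamma(41/10, 259/8)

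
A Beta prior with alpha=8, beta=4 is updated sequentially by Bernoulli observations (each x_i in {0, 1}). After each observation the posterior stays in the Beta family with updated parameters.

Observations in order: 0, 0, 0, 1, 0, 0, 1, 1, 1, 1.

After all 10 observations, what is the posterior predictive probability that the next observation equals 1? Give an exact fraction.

obs 1: x=0 → posterior Beta(8, 5)
obs 2: x=0 → posterior Beta(8, 6)
obs 3: x=0 → posterior Beta(8, 7)
obs 4: x=1 → posterior Beta(9, 7)
obs 5: x=0 → posterior Beta(9, 8)
obs 6: x=0 → posterior Beta(9, 9)
obs 7: x=1 → posterior Beta(10, 9)
obs 8: x=1 → posterior Beta(11, 9)
obs 9: x=1 → posterior Beta(12, 9)
obs 10: x=1 → posterior Beta(13, 9)

13/22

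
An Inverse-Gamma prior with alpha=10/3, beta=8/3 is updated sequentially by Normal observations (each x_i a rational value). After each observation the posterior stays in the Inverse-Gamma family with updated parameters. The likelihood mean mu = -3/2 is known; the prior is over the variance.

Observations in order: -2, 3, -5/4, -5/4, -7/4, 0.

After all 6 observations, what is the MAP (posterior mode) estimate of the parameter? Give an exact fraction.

obs 1: x=-2 → posterior Inverse-Gamma(23/6, 67/24)
obs 2: x=3 → posterior Inverse-Gamma(13/3, 155/12)
obs 3: x=-5/4 → posterior Inverse-Gamma(29/6, 1243/96)
obs 4: x=-5/4 → posterior Inverse-Gamma(16/3, 623/48)
obs 5: x=-7/4 → posterior Inverse-Gamma(35/6, 1249/96)
obs 6: x=0 → posterior Inverse-Gamma(19/3, 1357/96)

1357/704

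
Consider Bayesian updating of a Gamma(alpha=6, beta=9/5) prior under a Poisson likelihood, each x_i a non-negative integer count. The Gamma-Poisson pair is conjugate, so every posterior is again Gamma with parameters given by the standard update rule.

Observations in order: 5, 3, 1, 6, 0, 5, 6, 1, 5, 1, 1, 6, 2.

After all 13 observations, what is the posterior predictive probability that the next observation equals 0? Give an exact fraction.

obs 1: x=5 → posterior Gamma(11, 14/5)
obs 2: x=3 → posterior Gamma(14, 19/5)
obs 3: x=1 → posterior Gamma(15, 24/5)
obs 4: x=6 → posterior Gamma(21, 29/5)
obs 5: x=0 → posterior Gamma(21, 34/5)
obs 6: x=5 → posterior Gamma(26, 39/5)
obs 7: x=6 → posterior Gamma(32, 44/5)
obs 8: x=1 → posterior Gamma(33, 49/5)
obs 9: x=5 → posterior Gamma(38, 54/5)
obs 10: x=1 → posterior Gamma(39, 59/5)
obs 11: x=1 → posterior Gamma(40, 64/5)
obs 12: x=6 → posterior Gamma(46, 69/5)
obs 13: x=2 → posterior Gamma(48, 74/5)

528594386904627157409233606057552461451310766870158880851765791697806752898093045856075776/12192713862603340152819902199111490199386833788314677092247576960270820773872527886089263361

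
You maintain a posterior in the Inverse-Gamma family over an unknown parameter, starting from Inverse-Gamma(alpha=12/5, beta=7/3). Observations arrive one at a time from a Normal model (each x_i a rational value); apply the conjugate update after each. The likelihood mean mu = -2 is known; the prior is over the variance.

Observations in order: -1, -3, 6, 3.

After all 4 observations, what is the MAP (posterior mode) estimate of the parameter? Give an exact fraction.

1435/162

obs 1: x=-1 → posterior Inverse-Gamma(29/10, 17/6)
obs 2: x=-3 → posterior Inverse-Gamma(17/5, 10/3)
obs 3: x=6 → posterior Inverse-Gamma(39/10, 106/3)
obs 4: x=3 → posterior Inverse-Gamma(22/5, 287/6)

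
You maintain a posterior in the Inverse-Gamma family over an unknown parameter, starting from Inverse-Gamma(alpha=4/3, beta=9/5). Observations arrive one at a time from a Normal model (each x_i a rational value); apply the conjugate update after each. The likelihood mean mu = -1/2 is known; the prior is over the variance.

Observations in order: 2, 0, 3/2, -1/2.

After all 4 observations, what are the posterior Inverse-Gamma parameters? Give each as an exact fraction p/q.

alpha=10/3, beta=141/20

obs 1: x=2 → posterior Inverse-Gamma(11/6, 197/40)
obs 2: x=0 → posterior Inverse-Gamma(7/3, 101/20)
obs 3: x=3/2 → posterior Inverse-Gamma(17/6, 141/20)
obs 4: x=-1/2 → posterior Inverse-Gamma(10/3, 141/20)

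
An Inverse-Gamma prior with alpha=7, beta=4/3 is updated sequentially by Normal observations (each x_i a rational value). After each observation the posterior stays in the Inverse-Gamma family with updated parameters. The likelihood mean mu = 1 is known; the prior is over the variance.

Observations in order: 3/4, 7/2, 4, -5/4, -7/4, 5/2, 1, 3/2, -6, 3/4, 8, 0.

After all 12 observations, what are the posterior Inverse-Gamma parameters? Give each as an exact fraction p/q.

obs 1: x=3/4 → posterior Inverse-Gamma(15/2, 131/96)
obs 2: x=7/2 → posterior Inverse-Gamma(8, 431/96)
obs 3: x=4 → posterior Inverse-Gamma(17/2, 863/96)
obs 4: x=-5/4 → posterior Inverse-Gamma(9, 553/48)
obs 5: x=-7/4 → posterior Inverse-Gamma(19/2, 1469/96)
obs 6: x=5/2 → posterior Inverse-Gamma(10, 1577/96)
obs 7: x=1 → posterior Inverse-Gamma(21/2, 1577/96)
obs 8: x=3/2 → posterior Inverse-Gamma(11, 1589/96)
obs 9: x=-6 → posterior Inverse-Gamma(23/2, 3941/96)
obs 10: x=3/4 → posterior Inverse-Gamma(12, 493/12)
obs 11: x=8 → posterior Inverse-Gamma(25/2, 787/12)
obs 12: x=0 → posterior Inverse-Gamma(13, 793/12)

alpha=13, beta=793/12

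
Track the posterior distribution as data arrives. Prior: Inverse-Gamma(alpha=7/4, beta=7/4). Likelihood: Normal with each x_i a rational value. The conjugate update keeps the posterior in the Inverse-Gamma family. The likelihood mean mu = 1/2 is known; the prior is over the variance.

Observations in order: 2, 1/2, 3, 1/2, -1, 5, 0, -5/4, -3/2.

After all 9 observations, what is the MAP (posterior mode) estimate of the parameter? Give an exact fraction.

669/232

obs 1: x=2 → posterior Inverse-Gamma(9/4, 23/8)
obs 2: x=1/2 → posterior Inverse-Gamma(11/4, 23/8)
obs 3: x=3 → posterior Inverse-Gamma(13/4, 6)
obs 4: x=1/2 → posterior Inverse-Gamma(15/4, 6)
obs 5: x=-1 → posterior Inverse-Gamma(17/4, 57/8)
obs 6: x=5 → posterior Inverse-Gamma(19/4, 69/4)
obs 7: x=0 → posterior Inverse-Gamma(21/4, 139/8)
obs 8: x=-5/4 → posterior Inverse-Gamma(23/4, 605/32)
obs 9: x=-3/2 → posterior Inverse-Gamma(25/4, 669/32)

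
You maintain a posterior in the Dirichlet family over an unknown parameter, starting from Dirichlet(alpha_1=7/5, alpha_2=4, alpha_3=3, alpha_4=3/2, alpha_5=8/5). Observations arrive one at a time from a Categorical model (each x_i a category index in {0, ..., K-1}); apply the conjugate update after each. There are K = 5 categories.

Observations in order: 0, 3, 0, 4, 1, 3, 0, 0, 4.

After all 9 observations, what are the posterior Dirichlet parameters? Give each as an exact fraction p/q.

alpha_1=27/5, alpha_2=5, alpha_3=3, alpha_4=7/2, alpha_5=18/5

obs 1: x=0 → posterior Dirichlet(12/5, 4, 3, 3/2, 8/5)
obs 2: x=3 → posterior Dirichlet(12/5, 4, 3, 5/2, 8/5)
obs 3: x=0 → posterior Dirichlet(17/5, 4, 3, 5/2, 8/5)
obs 4: x=4 → posterior Dirichlet(17/5, 4, 3, 5/2, 13/5)
obs 5: x=1 → posterior Dirichlet(17/5, 5, 3, 5/2, 13/5)
obs 6: x=3 → posterior Dirichlet(17/5, 5, 3, 7/2, 13/5)
obs 7: x=0 → posterior Dirichlet(22/5, 5, 3, 7/2, 13/5)
obs 8: x=0 → posterior Dirichlet(27/5, 5, 3, 7/2, 13/5)
obs 9: x=4 → posterior Dirichlet(27/5, 5, 3, 7/2, 18/5)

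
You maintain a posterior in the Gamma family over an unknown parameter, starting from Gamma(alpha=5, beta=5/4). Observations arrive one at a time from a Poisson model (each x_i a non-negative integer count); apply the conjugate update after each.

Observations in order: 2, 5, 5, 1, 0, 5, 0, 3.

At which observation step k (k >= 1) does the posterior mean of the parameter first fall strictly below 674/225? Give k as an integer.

obs 1: x=2 → posterior Gamma(7, 9/4)
obs 2: x=5 → posterior Gamma(12, 13/4)
obs 3: x=5 → posterior Gamma(17, 17/4)
obs 4: x=1 → posterior Gamma(18, 21/4)
obs 5: x=0 → posterior Gamma(18, 25/4)
obs 6: x=5 → posterior Gamma(23, 29/4)
obs 7: x=0 → posterior Gamma(23, 33/4)
obs 8: x=3 → posterior Gamma(26, 37/4)

k = 5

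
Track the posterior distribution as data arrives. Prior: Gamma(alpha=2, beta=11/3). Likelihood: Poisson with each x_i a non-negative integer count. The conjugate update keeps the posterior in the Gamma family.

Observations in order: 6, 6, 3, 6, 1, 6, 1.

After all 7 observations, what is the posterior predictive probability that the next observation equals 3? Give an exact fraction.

obs 1: x=6 → posterior Gamma(8, 14/3)
obs 2: x=6 → posterior Gamma(14, 17/3)
obs 3: x=3 → posterior Gamma(17, 20/3)
obs 4: x=6 → posterior Gamma(23, 23/3)
obs 5: x=1 → posterior Gamma(24, 26/3)
obs 6: x=6 → posterior Gamma(30, 29/3)
obs 7: x=1 → posterior Gamma(31, 32/3)

6728022787452811583950663127409408880986085461590016/31500214267261391312908183811814524233341217041015625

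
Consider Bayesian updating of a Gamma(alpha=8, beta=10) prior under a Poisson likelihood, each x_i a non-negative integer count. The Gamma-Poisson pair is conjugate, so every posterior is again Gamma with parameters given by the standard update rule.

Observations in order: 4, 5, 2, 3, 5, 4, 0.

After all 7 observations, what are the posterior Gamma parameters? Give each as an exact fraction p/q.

alpha=31, beta=17

obs 1: x=4 → posterior Gamma(12, 11)
obs 2: x=5 → posterior Gamma(17, 12)
obs 3: x=2 → posterior Gamma(19, 13)
obs 4: x=3 → posterior Gamma(22, 14)
obs 5: x=5 → posterior Gamma(27, 15)
obs 6: x=4 → posterior Gamma(31, 16)
obs 7: x=0 → posterior Gamma(31, 17)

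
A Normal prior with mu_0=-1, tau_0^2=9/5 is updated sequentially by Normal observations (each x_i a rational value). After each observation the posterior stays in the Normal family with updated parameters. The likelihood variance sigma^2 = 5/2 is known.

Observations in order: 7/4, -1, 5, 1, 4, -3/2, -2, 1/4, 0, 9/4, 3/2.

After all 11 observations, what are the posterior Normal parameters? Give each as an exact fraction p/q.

obs 1: x=7/4 → posterior Normal(13/86, 45/43)
obs 2: x=-1 → posterior Normal(-23/122, 45/61)
obs 3: x=5 → posterior Normal(157/158, 45/79)
obs 4: x=1 → posterior Normal(193/194, 45/97)
obs 5: x=4 → posterior Normal(337/230, 9/23)
obs 6: x=-3/2 → posterior Normal(283/266, 45/133)
obs 7: x=-2 → posterior Normal(211/302, 45/151)
obs 8: x=1/4 → posterior Normal(110/169, 45/169)
obs 9: x=0 → posterior Normal(10/17, 45/187)
obs 10: x=9/4 → posterior Normal(301/410, 9/41)
obs 11: x=3/2 → posterior Normal(355/446, 45/223)

mu_0=355/446, tau_0^2=45/223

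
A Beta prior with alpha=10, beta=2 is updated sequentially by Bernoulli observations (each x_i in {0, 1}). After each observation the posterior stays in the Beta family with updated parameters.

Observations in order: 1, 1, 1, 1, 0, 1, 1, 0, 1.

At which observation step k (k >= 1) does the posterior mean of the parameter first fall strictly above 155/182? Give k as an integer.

obs 1: x=1 → posterior Beta(11, 2)
obs 2: x=1 → posterior Beta(12, 2)
obs 3: x=1 → posterior Beta(13, 2)
obs 4: x=1 → posterior Beta(14, 2)
obs 5: x=0 → posterior Beta(14, 3)
obs 6: x=1 → posterior Beta(15, 3)
obs 7: x=1 → posterior Beta(16, 3)
obs 8: x=0 → posterior Beta(16, 4)
obs 9: x=1 → posterior Beta(17, 4)

k = 2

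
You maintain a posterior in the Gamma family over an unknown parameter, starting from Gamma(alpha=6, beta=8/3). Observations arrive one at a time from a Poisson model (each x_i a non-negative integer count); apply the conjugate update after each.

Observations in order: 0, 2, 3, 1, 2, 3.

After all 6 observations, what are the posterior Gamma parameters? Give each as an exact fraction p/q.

obs 1: x=0 → posterior Gamma(6, 11/3)
obs 2: x=2 → posterior Gamma(8, 14/3)
obs 3: x=3 → posterior Gamma(11, 17/3)
obs 4: x=1 → posterior Gamma(12, 20/3)
obs 5: x=2 → posterior Gamma(14, 23/3)
obs 6: x=3 → posterior Gamma(17, 26/3)

alpha=17, beta=26/3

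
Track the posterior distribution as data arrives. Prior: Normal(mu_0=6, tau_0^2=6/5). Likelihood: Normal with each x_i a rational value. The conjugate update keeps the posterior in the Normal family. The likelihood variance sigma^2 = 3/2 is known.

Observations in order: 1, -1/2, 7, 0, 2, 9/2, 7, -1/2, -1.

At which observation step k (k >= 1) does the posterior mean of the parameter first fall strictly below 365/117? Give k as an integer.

obs 1: x=1 → posterior Normal(34/9, 2/3)
obs 2: x=-1/2 → posterior Normal(32/13, 6/13)
obs 3: x=7 → posterior Normal(60/17, 6/17)
obs 4: x=0 → posterior Normal(20/7, 2/7)
obs 5: x=2 → posterior Normal(68/25, 6/25)
obs 6: x=9/2 → posterior Normal(86/29, 6/29)
obs 7: x=7 → posterior Normal(38/11, 2/11)
obs 8: x=-1/2 → posterior Normal(112/37, 6/37)
obs 9: x=-1 → posterior Normal(108/41, 6/41)

k = 2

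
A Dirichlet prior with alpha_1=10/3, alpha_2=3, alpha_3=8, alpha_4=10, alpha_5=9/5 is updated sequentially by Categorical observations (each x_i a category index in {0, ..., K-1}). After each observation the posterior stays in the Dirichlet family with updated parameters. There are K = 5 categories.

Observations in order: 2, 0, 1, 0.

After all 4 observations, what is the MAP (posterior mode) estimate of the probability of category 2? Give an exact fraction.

obs 1: x=2 → posterior Dirichlet(10/3, 3, 9, 10, 9/5)
obs 2: x=0 → posterior Dirichlet(13/3, 3, 9, 10, 9/5)
obs 3: x=1 → posterior Dirichlet(13/3, 4, 9, 10, 9/5)
obs 4: x=0 → posterior Dirichlet(16/3, 4, 9, 10, 9/5)

120/377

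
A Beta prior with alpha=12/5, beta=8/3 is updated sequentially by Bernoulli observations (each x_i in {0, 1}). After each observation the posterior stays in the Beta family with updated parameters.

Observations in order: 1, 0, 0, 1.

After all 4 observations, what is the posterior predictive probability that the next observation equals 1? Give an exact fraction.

obs 1: x=1 → posterior Beta(17/5, 8/3)
obs 2: x=0 → posterior Beta(17/5, 11/3)
obs 3: x=0 → posterior Beta(17/5, 14/3)
obs 4: x=1 → posterior Beta(22/5, 14/3)

33/68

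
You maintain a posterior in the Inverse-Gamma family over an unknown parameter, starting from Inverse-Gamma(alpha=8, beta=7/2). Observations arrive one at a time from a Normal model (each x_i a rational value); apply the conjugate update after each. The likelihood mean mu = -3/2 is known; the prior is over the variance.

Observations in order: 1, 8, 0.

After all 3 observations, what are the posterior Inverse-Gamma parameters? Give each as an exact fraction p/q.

alpha=19/2, beta=423/8

obs 1: x=1 → posterior Inverse-Gamma(17/2, 53/8)
obs 2: x=8 → posterior Inverse-Gamma(9, 207/4)
obs 3: x=0 → posterior Inverse-Gamma(19/2, 423/8)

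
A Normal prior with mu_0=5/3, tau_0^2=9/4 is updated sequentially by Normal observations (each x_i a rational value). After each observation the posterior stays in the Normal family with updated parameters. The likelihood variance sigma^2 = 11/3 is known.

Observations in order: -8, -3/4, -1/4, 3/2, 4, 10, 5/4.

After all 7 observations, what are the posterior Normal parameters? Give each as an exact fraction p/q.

obs 1: x=-8 → posterior Normal(-428/213, 99/71)
obs 2: x=-3/4 → posterior Normal(-1955/1176, 99/98)
obs 3: x=-1/4 → posterior Normal(-509/375, 99/125)
obs 4: x=3/2 → posterior Normal(-775/912, 99/152)
obs 5: x=4 → posterior Normal(-127/1074, 99/179)
obs 6: x=10 → posterior Normal(1493/1236, 99/206)
obs 7: x=5/4 → posterior Normal(3391/2796, 99/233)

mu_0=3391/2796, tau_0^2=99/233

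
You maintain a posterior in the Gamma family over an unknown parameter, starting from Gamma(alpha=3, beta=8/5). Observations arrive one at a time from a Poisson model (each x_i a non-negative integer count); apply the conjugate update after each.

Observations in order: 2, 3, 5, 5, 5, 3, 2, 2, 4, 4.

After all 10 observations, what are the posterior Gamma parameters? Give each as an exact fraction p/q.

obs 1: x=2 → posterior Gamma(5, 13/5)
obs 2: x=3 → posterior Gamma(8, 18/5)
obs 3: x=5 → posterior Gamma(13, 23/5)
obs 4: x=5 → posterior Gamma(18, 28/5)
obs 5: x=5 → posterior Gamma(23, 33/5)
obs 6: x=3 → posterior Gamma(26, 38/5)
obs 7: x=2 → posterior Gamma(28, 43/5)
obs 8: x=2 → posterior Gamma(30, 48/5)
obs 9: x=4 → posterior Gamma(34, 53/5)
obs 10: x=4 → posterior Gamma(38, 58/5)

alpha=38, beta=58/5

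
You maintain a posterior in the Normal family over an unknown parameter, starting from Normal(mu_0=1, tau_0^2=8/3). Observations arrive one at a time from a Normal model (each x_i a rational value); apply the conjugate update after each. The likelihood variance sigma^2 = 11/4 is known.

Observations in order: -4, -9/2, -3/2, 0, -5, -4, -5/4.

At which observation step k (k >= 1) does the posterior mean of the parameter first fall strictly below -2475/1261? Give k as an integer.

k = 2

obs 1: x=-4 → posterior Normal(-19/13, 88/65)
obs 2: x=-9/2 → posterior Normal(-239/97, 88/97)
obs 3: x=-3/2 → posterior Normal(-287/129, 88/129)
obs 4: x=0 → posterior Normal(-41/23, 88/161)
obs 5: x=-5 → posterior Normal(-447/193, 88/193)
obs 6: x=-4 → posterior Normal(-23/9, 88/225)
obs 7: x=-5/4 → posterior Normal(-615/257, 88/257)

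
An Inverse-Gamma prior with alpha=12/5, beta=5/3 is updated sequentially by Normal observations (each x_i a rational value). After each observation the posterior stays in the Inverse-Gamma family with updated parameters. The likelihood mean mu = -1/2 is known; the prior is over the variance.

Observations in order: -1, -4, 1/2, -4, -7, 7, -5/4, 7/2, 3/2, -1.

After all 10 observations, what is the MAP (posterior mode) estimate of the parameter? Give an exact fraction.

35615/4032

obs 1: x=-1 → posterior Inverse-Gamma(29/10, 43/24)
obs 2: x=-4 → posterior Inverse-Gamma(17/5, 95/12)
obs 3: x=1/2 → posterior Inverse-Gamma(39/10, 101/12)
obs 4: x=-4 → posterior Inverse-Gamma(22/5, 349/24)
obs 5: x=-7 → posterior Inverse-Gamma(49/10, 107/3)
obs 6: x=7 → posterior Inverse-Gamma(27/5, 1531/24)
obs 7: x=-5/4 → posterior Inverse-Gamma(59/10, 6151/96)
obs 8: x=7/2 → posterior Inverse-Gamma(32/5, 6919/96)
obs 9: x=3/2 → posterior Inverse-Gamma(69/10, 7111/96)
obs 10: x=-1 → posterior Inverse-Gamma(37/5, 7123/96)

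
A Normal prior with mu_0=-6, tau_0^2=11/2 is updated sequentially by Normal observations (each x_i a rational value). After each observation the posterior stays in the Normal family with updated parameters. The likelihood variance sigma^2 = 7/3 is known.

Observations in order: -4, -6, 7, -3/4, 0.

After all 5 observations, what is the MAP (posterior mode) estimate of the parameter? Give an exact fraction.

-831/716

obs 1: x=-4 → posterior Normal(-216/47, 77/47)
obs 2: x=-6 → posterior Normal(-207/40, 77/80)
obs 3: x=7 → posterior Normal(-183/113, 77/113)
obs 4: x=-3/4 → posterior Normal(-831/584, 77/146)
obs 5: x=0 → posterior Normal(-831/716, 77/179)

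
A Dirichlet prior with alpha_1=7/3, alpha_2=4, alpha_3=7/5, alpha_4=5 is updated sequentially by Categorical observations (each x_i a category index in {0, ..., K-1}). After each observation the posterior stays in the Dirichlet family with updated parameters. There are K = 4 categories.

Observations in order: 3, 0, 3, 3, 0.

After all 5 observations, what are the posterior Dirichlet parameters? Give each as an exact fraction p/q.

obs 1: x=3 → posterior Dirichlet(7/3, 4, 7/5, 6)
obs 2: x=0 → posterior Dirichlet(10/3, 4, 7/5, 6)
obs 3: x=3 → posterior Dirichlet(10/3, 4, 7/5, 7)
obs 4: x=3 → posterior Dirichlet(10/3, 4, 7/5, 8)
obs 5: x=0 → posterior Dirichlet(13/3, 4, 7/5, 8)

alpha_1=13/3, alpha_2=4, alpha_3=7/5, alpha_4=8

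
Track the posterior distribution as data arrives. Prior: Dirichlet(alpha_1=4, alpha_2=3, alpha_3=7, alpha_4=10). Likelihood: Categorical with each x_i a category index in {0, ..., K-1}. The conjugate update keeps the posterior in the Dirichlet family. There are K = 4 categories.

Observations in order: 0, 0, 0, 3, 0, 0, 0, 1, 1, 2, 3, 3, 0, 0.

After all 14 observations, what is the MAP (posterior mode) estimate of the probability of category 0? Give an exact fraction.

obs 1: x=0 → posterior Dirichlet(5, 3, 7, 10)
obs 2: x=0 → posterior Dirichlet(6, 3, 7, 10)
obs 3: x=0 → posterior Dirichlet(7, 3, 7, 10)
obs 4: x=3 → posterior Dirichlet(7, 3, 7, 11)
obs 5: x=0 → posterior Dirichlet(8, 3, 7, 11)
obs 6: x=0 → posterior Dirichlet(9, 3, 7, 11)
obs 7: x=0 → posterior Dirichlet(10, 3, 7, 11)
obs 8: x=1 → posterior Dirichlet(10, 4, 7, 11)
obs 9: x=1 → posterior Dirichlet(10, 5, 7, 11)
obs 10: x=2 → posterior Dirichlet(10, 5, 8, 11)
obs 11: x=3 → posterior Dirichlet(10, 5, 8, 12)
obs 12: x=3 → posterior Dirichlet(10, 5, 8, 13)
obs 13: x=0 → posterior Dirichlet(11, 5, 8, 13)
obs 14: x=0 → posterior Dirichlet(12, 5, 8, 13)

11/34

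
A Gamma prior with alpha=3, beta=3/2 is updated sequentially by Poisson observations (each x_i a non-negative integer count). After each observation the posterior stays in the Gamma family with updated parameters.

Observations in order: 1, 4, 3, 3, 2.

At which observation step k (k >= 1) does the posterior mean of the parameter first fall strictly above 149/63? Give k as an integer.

obs 1: x=1 → posterior Gamma(4, 5/2)
obs 2: x=4 → posterior Gamma(8, 7/2)
obs 3: x=3 → posterior Gamma(11, 9/2)
obs 4: x=3 → posterior Gamma(14, 11/2)
obs 5: x=2 → posterior Gamma(16, 13/2)

k = 3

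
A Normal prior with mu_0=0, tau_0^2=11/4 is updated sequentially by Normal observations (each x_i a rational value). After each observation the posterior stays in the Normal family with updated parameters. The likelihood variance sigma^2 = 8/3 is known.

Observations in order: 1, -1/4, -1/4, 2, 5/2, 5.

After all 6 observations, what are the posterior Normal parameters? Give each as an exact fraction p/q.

mu_0=33/23, tau_0^2=44/115

obs 1: x=1 → posterior Normal(33/65, 88/65)
obs 2: x=-1/4 → posterior Normal(99/392, 44/49)
obs 3: x=-1/4 → posterior Normal(33/262, 88/131)
obs 4: x=2 → posterior Normal(165/328, 22/41)
obs 5: x=5/2 → posterior Normal(165/197, 88/197)
obs 6: x=5 → posterior Normal(33/23, 44/115)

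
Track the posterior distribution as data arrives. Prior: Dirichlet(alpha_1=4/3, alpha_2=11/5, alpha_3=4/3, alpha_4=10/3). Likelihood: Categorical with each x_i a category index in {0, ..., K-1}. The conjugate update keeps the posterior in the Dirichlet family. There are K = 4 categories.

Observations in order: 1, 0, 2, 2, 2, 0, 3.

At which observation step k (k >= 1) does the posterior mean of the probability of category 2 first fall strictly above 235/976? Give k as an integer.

obs 1: x=1 → posterior Dirichlet(4/3, 16/5, 4/3, 10/3)
obs 2: x=0 → posterior Dirichlet(7/3, 16/5, 4/3, 10/3)
obs 3: x=2 → posterior Dirichlet(7/3, 16/5, 7/3, 10/3)
obs 4: x=2 → posterior Dirichlet(7/3, 16/5, 10/3, 10/3)
obs 5: x=2 → posterior Dirichlet(7/3, 16/5, 13/3, 10/3)
obs 6: x=0 → posterior Dirichlet(10/3, 16/5, 13/3, 10/3)
obs 7: x=3 → posterior Dirichlet(10/3, 16/5, 13/3, 13/3)

k = 4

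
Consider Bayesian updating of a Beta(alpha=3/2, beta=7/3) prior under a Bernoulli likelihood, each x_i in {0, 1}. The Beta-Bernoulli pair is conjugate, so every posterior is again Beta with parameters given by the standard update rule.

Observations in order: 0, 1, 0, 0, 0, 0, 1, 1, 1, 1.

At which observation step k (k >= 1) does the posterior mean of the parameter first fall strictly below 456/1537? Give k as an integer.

obs 1: x=0 → posterior Beta(3/2, 10/3)
obs 2: x=1 → posterior Beta(5/2, 10/3)
obs 3: x=0 → posterior Beta(5/2, 13/3)
obs 4: x=0 → posterior Beta(5/2, 16/3)
obs 5: x=0 → posterior Beta(5/2, 19/3)
obs 6: x=0 → posterior Beta(5/2, 22/3)
obs 7: x=1 → posterior Beta(7/2, 22/3)
obs 8: x=1 → posterior Beta(9/2, 22/3)
obs 9: x=1 → posterior Beta(11/2, 22/3)
obs 10: x=1 → posterior Beta(13/2, 22/3)

k = 5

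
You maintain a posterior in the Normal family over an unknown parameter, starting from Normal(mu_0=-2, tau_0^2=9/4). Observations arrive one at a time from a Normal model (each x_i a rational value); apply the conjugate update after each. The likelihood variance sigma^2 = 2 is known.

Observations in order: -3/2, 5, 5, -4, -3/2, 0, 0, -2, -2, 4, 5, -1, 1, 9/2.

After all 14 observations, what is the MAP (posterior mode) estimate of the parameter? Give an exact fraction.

193/268

obs 1: x=-3/2 → posterior Normal(-59/34, 18/17)
obs 2: x=5 → posterior Normal(31/52, 9/13)
obs 3: x=5 → posterior Normal(121/70, 18/35)
obs 4: x=-4 → posterior Normal(49/88, 9/22)
obs 5: x=-3/2 → posterior Normal(11/53, 18/53)
obs 6: x=0 → posterior Normal(11/62, 9/31)
obs 7: x=0 → posterior Normal(11/71, 18/71)
obs 8: x=-2 → posterior Normal(-7/80, 9/40)
obs 9: x=-2 → posterior Normal(-25/89, 18/89)
obs 10: x=4 → posterior Normal(11/98, 9/49)
obs 11: x=5 → posterior Normal(56/107, 18/107)
obs 12: x=-1 → posterior Normal(47/116, 9/58)
obs 13: x=1 → posterior Normal(56/125, 18/125)
obs 14: x=9/2 → posterior Normal(193/268, 9/67)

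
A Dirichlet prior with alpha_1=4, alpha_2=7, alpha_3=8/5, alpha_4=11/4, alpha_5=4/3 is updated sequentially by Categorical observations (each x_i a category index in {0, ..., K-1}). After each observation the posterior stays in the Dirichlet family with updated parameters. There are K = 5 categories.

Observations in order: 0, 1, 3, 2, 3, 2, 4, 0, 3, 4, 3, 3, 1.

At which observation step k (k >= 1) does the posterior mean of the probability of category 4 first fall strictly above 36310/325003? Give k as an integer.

k = 10

obs 1: x=0 → posterior Dirichlet(5, 7, 8/5, 11/4, 4/3)
obs 2: x=1 → posterior Dirichlet(5, 8, 8/5, 11/4, 4/3)
obs 3: x=3 → posterior Dirichlet(5, 8, 8/5, 15/4, 4/3)
obs 4: x=2 → posterior Dirichlet(5, 8, 13/5, 15/4, 4/3)
obs 5: x=3 → posterior Dirichlet(5, 8, 13/5, 19/4, 4/3)
obs 6: x=2 → posterior Dirichlet(5, 8, 18/5, 19/4, 4/3)
obs 7: x=4 → posterior Dirichlet(5, 8, 18/5, 19/4, 7/3)
obs 8: x=0 → posterior Dirichlet(6, 8, 18/5, 19/4, 7/3)
obs 9: x=3 → posterior Dirichlet(6, 8, 18/5, 23/4, 7/3)
obs 10: x=4 → posterior Dirichlet(6, 8, 18/5, 23/4, 10/3)
obs 11: x=3 → posterior Dirichlet(6, 8, 18/5, 27/4, 10/3)
obs 12: x=3 → posterior Dirichlet(6, 8, 18/5, 31/4, 10/3)
obs 13: x=1 → posterior Dirichlet(6, 9, 18/5, 31/4, 10/3)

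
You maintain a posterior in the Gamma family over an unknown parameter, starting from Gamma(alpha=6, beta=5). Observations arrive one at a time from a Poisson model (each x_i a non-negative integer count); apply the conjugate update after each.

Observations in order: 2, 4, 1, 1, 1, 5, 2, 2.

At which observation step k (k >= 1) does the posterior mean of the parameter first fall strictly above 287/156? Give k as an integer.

obs 1: x=2 → posterior Gamma(8, 6)
obs 2: x=4 → posterior Gamma(12, 7)
obs 3: x=1 → posterior Gamma(13, 8)
obs 4: x=1 → posterior Gamma(14, 9)
obs 5: x=1 → posterior Gamma(15, 10)
obs 6: x=5 → posterior Gamma(20, 11)
obs 7: x=2 → posterior Gamma(22, 12)
obs 8: x=2 → posterior Gamma(24, 13)

k = 8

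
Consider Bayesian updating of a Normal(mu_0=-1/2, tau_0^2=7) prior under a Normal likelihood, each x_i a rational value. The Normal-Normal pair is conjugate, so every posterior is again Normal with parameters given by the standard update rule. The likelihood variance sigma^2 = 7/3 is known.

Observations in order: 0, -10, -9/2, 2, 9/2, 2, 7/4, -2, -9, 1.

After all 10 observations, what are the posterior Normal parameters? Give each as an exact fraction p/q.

obs 1: x=0 → posterior Normal(-1/8, 7/4)
obs 2: x=-10 → posterior Normal(-61/14, 1)
obs 3: x=-9/2 → posterior Normal(-22/5, 7/10)
obs 4: x=2 → posterior Normal(-38/13, 7/13)
obs 5: x=9/2 → posterior Normal(-49/32, 7/16)
obs 6: x=2 → posterior Normal(-37/38, 7/19)
obs 7: x=7/4 → posterior Normal(-53/88, 7/22)
obs 8: x=-2 → posterior Normal(-77/100, 7/25)
obs 9: x=-9 → posterior Normal(-185/112, 1/4)
obs 10: x=1 → posterior Normal(-173/124, 7/31)

mu_0=-173/124, tau_0^2=7/31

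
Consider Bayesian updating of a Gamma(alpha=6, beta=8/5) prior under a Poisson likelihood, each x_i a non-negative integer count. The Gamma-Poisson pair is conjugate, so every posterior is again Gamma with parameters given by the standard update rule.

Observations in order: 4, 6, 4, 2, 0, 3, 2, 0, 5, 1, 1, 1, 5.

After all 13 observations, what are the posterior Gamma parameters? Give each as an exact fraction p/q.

alpha=40, beta=73/5

obs 1: x=4 → posterior Gamma(10, 13/5)
obs 2: x=6 → posterior Gamma(16, 18/5)
obs 3: x=4 → posterior Gamma(20, 23/5)
obs 4: x=2 → posterior Gamma(22, 28/5)
obs 5: x=0 → posterior Gamma(22, 33/5)
obs 6: x=3 → posterior Gamma(25, 38/5)
obs 7: x=2 → posterior Gamma(27, 43/5)
obs 8: x=0 → posterior Gamma(27, 48/5)
obs 9: x=5 → posterior Gamma(32, 53/5)
obs 10: x=1 → posterior Gamma(33, 58/5)
obs 11: x=1 → posterior Gamma(34, 63/5)
obs 12: x=1 → posterior Gamma(35, 68/5)
obs 13: x=5 → posterior Gamma(40, 73/5)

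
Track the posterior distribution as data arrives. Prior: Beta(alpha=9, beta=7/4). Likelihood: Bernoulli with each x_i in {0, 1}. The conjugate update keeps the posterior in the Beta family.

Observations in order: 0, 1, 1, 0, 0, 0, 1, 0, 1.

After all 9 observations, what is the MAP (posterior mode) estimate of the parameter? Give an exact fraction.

obs 1: x=0 → posterior Beta(9, 11/4)
obs 2: x=1 → posterior Beta(10, 11/4)
obs 3: x=1 → posterior Beta(11, 11/4)
obs 4: x=0 → posterior Beta(11, 15/4)
obs 5: x=0 → posterior Beta(11, 19/4)
obs 6: x=0 → posterior Beta(11, 23/4)
obs 7: x=1 → posterior Beta(12, 23/4)
obs 8: x=0 → posterior Beta(12, 27/4)
obs 9: x=1 → posterior Beta(13, 27/4)

48/71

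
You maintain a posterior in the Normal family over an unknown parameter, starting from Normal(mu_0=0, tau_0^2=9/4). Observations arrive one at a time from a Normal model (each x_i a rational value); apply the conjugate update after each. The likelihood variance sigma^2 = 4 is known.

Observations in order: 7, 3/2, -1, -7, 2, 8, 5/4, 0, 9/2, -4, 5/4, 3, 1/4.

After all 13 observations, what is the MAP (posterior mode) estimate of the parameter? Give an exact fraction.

obs 1: x=7 → posterior Normal(63/25, 36/25)
obs 2: x=3/2 → posterior Normal(9/4, 18/17)
obs 3: x=-1 → posterior Normal(135/86, 36/43)
obs 4: x=-7 → posterior Normal(9/104, 9/13)
obs 5: x=2 → posterior Normal(45/122, 36/61)
obs 6: x=8 → posterior Normal(27/20, 18/35)
obs 7: x=5/4 → posterior Normal(423/316, 36/79)
obs 8: x=0 → posterior Normal(423/352, 9/22)
obs 9: x=9/2 → posterior Normal(585/388, 36/97)
obs 10: x=-4 → posterior Normal(441/424, 18/53)
obs 11: x=5/4 → posterior Normal(243/230, 36/115)
obs 12: x=3 → posterior Normal(297/248, 9/31)
obs 13: x=1/4 → posterior Normal(603/532, 36/133)

603/532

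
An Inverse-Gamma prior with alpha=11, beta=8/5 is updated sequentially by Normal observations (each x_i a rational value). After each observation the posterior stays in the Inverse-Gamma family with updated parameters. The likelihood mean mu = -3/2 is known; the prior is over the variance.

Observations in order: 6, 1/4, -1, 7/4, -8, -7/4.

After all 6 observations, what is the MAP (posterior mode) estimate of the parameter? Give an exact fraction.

9251/2400

obs 1: x=6 → posterior Inverse-Gamma(23/2, 1189/40)
obs 2: x=1/4 → posterior Inverse-Gamma(12, 5001/160)
obs 3: x=-1 → posterior Inverse-Gamma(25/2, 5021/160)
obs 4: x=7/4 → posterior Inverse-Gamma(13, 2933/80)
obs 5: x=-8 → posterior Inverse-Gamma(27/2, 4623/80)
obs 6: x=-7/4 → posterior Inverse-Gamma(14, 9251/160)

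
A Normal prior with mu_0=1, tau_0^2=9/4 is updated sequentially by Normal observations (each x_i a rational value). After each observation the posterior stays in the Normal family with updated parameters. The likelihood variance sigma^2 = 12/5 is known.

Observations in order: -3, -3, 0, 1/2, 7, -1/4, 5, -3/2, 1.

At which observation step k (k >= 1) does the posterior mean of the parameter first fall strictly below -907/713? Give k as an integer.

k = 2

obs 1: x=-3 → posterior Normal(-29/31, 36/31)
obs 2: x=-3 → posterior Normal(-37/23, 18/23)
obs 3: x=0 → posterior Normal(-74/61, 36/61)
obs 4: x=1/2 → posterior Normal(-7/8, 9/19)
obs 5: x=7 → posterior Normal(11/26, 36/91)
obs 6: x=-1/4 → posterior Normal(139/424, 18/53)
obs 7: x=5 → posterior Normal(439/484, 36/121)
obs 8: x=-3/2 → posterior Normal(349/544, 9/34)
obs 9: x=1 → posterior Normal(409/604, 36/151)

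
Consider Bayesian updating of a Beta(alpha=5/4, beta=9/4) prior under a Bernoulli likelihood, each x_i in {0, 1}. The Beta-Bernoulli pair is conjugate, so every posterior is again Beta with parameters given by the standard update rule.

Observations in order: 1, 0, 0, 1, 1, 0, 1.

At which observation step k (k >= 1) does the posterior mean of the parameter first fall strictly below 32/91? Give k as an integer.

obs 1: x=1 → posterior Beta(9/4, 9/4)
obs 2: x=0 → posterior Beta(9/4, 13/4)
obs 3: x=0 → posterior Beta(9/4, 17/4)
obs 4: x=1 → posterior Beta(13/4, 17/4)
obs 5: x=1 → posterior Beta(17/4, 17/4)
obs 6: x=0 → posterior Beta(17/4, 21/4)
obs 7: x=1 → posterior Beta(21/4, 21/4)

k = 3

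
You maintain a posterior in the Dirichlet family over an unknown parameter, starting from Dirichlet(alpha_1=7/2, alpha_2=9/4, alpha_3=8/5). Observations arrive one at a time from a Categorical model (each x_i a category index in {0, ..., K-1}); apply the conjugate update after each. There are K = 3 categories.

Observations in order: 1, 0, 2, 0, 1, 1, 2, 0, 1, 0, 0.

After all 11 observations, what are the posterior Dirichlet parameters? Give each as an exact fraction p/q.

alpha_1=17/2, alpha_2=25/4, alpha_3=18/5

obs 1: x=1 → posterior Dirichlet(7/2, 13/4, 8/5)
obs 2: x=0 → posterior Dirichlet(9/2, 13/4, 8/5)
obs 3: x=2 → posterior Dirichlet(9/2, 13/4, 13/5)
obs 4: x=0 → posterior Dirichlet(11/2, 13/4, 13/5)
obs 5: x=1 → posterior Dirichlet(11/2, 17/4, 13/5)
obs 6: x=1 → posterior Dirichlet(11/2, 21/4, 13/5)
obs 7: x=2 → posterior Dirichlet(11/2, 21/4, 18/5)
obs 8: x=0 → posterior Dirichlet(13/2, 21/4, 18/5)
obs 9: x=1 → posterior Dirichlet(13/2, 25/4, 18/5)
obs 10: x=0 → posterior Dirichlet(15/2, 25/4, 18/5)
obs 11: x=0 → posterior Dirichlet(17/2, 25/4, 18/5)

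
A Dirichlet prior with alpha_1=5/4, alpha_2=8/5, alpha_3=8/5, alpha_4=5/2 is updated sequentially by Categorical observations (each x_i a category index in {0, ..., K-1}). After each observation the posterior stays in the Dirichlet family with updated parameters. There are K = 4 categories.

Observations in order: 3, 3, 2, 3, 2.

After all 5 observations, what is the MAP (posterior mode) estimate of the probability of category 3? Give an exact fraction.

obs 1: x=3 → posterior Dirichlet(5/4, 8/5, 8/5, 7/2)
obs 2: x=3 → posterior Dirichlet(5/4, 8/5, 8/5, 9/2)
obs 3: x=2 → posterior Dirichlet(5/4, 8/5, 13/5, 9/2)
obs 4: x=3 → posterior Dirichlet(5/4, 8/5, 13/5, 11/2)
obs 5: x=2 → posterior Dirichlet(5/4, 8/5, 18/5, 11/2)

30/53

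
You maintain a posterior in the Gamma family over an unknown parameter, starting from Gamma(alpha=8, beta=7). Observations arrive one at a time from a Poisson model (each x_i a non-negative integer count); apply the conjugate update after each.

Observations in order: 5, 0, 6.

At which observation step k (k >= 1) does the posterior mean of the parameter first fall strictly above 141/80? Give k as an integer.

k = 3

obs 1: x=5 → posterior Gamma(13, 8)
obs 2: x=0 → posterior Gamma(13, 9)
obs 3: x=6 → posterior Gamma(19, 10)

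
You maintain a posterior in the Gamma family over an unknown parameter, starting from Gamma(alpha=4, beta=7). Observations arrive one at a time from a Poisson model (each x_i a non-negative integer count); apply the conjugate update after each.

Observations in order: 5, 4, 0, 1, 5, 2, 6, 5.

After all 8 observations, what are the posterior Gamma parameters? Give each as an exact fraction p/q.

obs 1: x=5 → posterior Gamma(9, 8)
obs 2: x=4 → posterior Gamma(13, 9)
obs 3: x=0 → posterior Gamma(13, 10)
obs 4: x=1 → posterior Gamma(14, 11)
obs 5: x=5 → posterior Gamma(19, 12)
obs 6: x=2 → posterior Gamma(21, 13)
obs 7: x=6 → posterior Gamma(27, 14)
obs 8: x=5 → posterior Gamma(32, 15)

alpha=32, beta=15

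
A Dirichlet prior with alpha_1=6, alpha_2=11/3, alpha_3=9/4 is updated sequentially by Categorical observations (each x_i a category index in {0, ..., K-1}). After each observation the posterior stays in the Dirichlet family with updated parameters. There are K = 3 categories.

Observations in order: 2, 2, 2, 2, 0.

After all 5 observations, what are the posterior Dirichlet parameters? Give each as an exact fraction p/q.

obs 1: x=2 → posterior Dirichlet(6, 11/3, 13/4)
obs 2: x=2 → posterior Dirichlet(6, 11/3, 17/4)
obs 3: x=2 → posterior Dirichlet(6, 11/3, 21/4)
obs 4: x=2 → posterior Dirichlet(6, 11/3, 25/4)
obs 5: x=0 → posterior Dirichlet(7, 11/3, 25/4)

alpha_1=7, alpha_2=11/3, alpha_3=25/4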